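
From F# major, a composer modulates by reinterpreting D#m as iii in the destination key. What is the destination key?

The numeral iii denotes a minor triad on scale degree 3. With D# on degree 3, the tonic of the new key is B.
Degree 3 carries a minor triad in major keys, so the destination is B major.
Check: the diatonic triads of B major are B (I), C#m (ii), D#m (iii), E (IV), F# (V), G#m (vi), A#dim (vii°) — D#m is indeed iii.

B major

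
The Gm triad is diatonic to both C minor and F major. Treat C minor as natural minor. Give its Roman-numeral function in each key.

The scale of C minor (natural minor) is C D Eb F G Ab Bb; G is degree 5, and the triad built there (G-Bb-D) is minor, so it is v.
The scale of F major is F G A Bb C D E; G is degree 2, and the triad built there (G-Bb-D) is minor, so it is ii.

v in C minor; ii in F major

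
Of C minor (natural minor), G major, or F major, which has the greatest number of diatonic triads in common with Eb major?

C minor

Triads of Eb major: Eb (I), Fm (ii), Gm (iii), Ab (IV), Bb (V), Cm (vi), Ddim (vii°).
C minor (natural minor) shares 7: Eb, Fm, Gm, Ab, Bb, Cm, Ddim.
G major shares 0: none.
F major shares 2: Gm, Bb.
The most common triads (7) are shared with C minor.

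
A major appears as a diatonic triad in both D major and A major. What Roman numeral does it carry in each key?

V in D major; I in A major

The scale of D major is D E F# G A B C#; A is degree 5, and the triad built there (A-C#-E) is major, so it is V.
The scale of A major is A B C# D E F# G#; A is degree 1, and the triad built there (A-C#-E) is major, so it is I.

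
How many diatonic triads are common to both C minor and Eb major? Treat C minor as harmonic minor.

Diatonic triads of C minor (harmonic minor): Cm (i), Ddim (ii°), Ebaug (III+), Fm (iv), G (V), Ab (VI), Bdim (vii°).
Diatonic triads of Eb major: Eb (I), Fm (ii), Gm (iii), Ab (IV), Bb (V), Cm (vi), Ddim (vii°).
Matching root and quality in both lists: Cm, Ddim, Fm, Ab.
That gives 4 common triads.

4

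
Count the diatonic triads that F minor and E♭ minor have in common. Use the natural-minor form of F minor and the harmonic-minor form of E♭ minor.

0

Diatonic triads of F minor (natural minor): Fm (i), Gdim (ii°), A♭ (III), B♭m (iv), Cm (v), D♭ (VI), E♭ (VII).
Diatonic triads of E♭ minor (harmonic minor): E♭m (i), Fdim (ii°), G♭aug (III+), A♭m (iv), B♭ (V), C♭ (VI), Ddim (vii°).
No triad has the same root and quality in both keys.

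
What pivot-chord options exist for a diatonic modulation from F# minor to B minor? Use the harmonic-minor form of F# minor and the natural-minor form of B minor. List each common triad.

Triads in F# minor (harmonic minor): F#m (i), G#dim (ii°), Aaug (III+), Bm (iv), C# (V), D (VI), E#dim (vii°).
Triads in B minor (natural minor): Bm (i), C#dim (ii°), D (III), Em (iv), F#m (v), G (VI), A (VII).
Shared triads with their functions: F#m (i in F# minor, v in B minor); Bm (iv in F# minor, i in B minor); D (VI in F# minor, III in B minor).

F#m, Bm, D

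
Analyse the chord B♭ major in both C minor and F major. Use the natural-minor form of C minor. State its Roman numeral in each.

The scale of C minor (natural minor) is C D E♭ F G A♭ B♭; B♭ is degree 7, and the triad built there (B♭-D-F) is major, so it is VII.
The scale of F major is F G A B♭ C D E; B♭ is degree 4, and the triad built there (B♭-D-F) is major, so it is IV.

VII in C minor; IV in F major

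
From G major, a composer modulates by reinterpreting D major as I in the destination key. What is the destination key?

D major

The numeral I denotes a major triad on scale degree 1. With D on degree 1, the tonic of the new key is D.
Degree 1 carries a major triad in major keys, so the destination is D major.
Check: the diatonic triads of D major are D (I), Em (ii), F#m (iii), G (IV), A (V), Bm (vi), C#dim (vii°) — D major is indeed I.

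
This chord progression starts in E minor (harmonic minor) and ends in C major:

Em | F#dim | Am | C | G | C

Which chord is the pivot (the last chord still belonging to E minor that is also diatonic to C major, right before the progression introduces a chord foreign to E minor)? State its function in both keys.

C — VI in E minor, I in C major

Chords diatonic to E minor: Em, F#dim, Gaug, Am, B, C, D#dim.
Reading the progression, the first chord not in that set is G, so the modulation leaves E minor there.
The chord immediately before G is C, which is diatonic to both keys: VI in E minor and I in C major.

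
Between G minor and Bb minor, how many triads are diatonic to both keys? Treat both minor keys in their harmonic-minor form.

Diatonic triads of G minor (harmonic minor): Gm (i), Adim (ii°), Bbaug (III+), Cm (iv), D (V), Eb (VI), F#dim (vii°).
Diatonic triads of Bb minor (harmonic minor): Bbm (i), Cdim (ii°), Dbaug (III+), Ebm (iv), F (V), Gb (VI), Adim (vii°).
Matching root and quality in both lists: Adim.
That gives 1 common triad.

1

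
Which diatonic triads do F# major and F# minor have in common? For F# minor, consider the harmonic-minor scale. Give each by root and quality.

C#, E#dim

Triads in F# major: F# (I), G#m (ii), A#m (iii), B (IV), C# (V), D#m (vi), E#dim (vii°).
Triads in F# minor (harmonic minor): F#m (i), G#dim (ii°), Aaug (III+), Bm (iv), C# (V), D (VI), E#dim (vii°).
Shared triads with their functions: C# (V in F# major, V in F# minor); E#dim (vii° in F# major, vii° in F# minor).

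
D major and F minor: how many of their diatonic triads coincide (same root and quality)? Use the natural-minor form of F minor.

Diatonic triads of D major: D (I), Em (ii), F#m (iii), G (IV), A (V), Bm (vi), C#dim (vii°).
Diatonic triads of F minor (natural minor): Fm (i), Gdim (ii°), Ab (III), Bbm (iv), Cm (v), Db (VI), Eb (VII).
No triad has the same root and quality in both keys.

0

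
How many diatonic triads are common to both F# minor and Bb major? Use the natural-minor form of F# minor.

Diatonic triads of F# minor (natural minor): F#m (i), G#dim (ii°), A (III), Bm (iv), C#m (v), D (VI), E (VII).
Diatonic triads of Bb major: Bb (I), Cm (ii), Dm (iii), Eb (IV), F (V), Gm (vi), Adim (vii°).
No triad has the same root and quality in both keys.

0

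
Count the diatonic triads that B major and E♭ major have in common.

Diatonic triads of B major: B (I), C♯m (ii), D♯m (iii), E (IV), F♯ (V), G♯m (vi), A♯dim (vii°).
Diatonic triads of E♭ major: E♭ (I), Fm (ii), Gm (iii), A♭ (IV), B♭ (V), Cm (vi), Ddim (vii°).
No triad has the same root and quality in both keys.

0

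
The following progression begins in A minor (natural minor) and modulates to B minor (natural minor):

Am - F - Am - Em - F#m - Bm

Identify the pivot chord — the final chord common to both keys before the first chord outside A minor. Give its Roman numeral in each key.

Chords diatonic to A minor: Am, Bdim, C, Dm, Em, F, G.
Reading the progression, the first chord not in that set is F#m, so the modulation leaves A minor there.
The chord immediately before F#m is Em, which is diatonic to both keys: v in A minor and iv in B minor.

Em — v in A minor, iv in B minor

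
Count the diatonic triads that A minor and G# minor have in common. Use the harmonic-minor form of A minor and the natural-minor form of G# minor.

Diatonic triads of A minor (harmonic minor): A minor (i), B diminished (ii°), C augmented (III+), D minor (iv), E major (V), F major (VI), G# diminished (vii°).
Diatonic triads of G# minor (natural minor): G# minor (i), A# diminished (ii°), B major (III), C# minor (iv), D# minor (v), E major (VI), F# major (VII).
Matching root and quality in both lists: E major.
That gives 1 common triad.

1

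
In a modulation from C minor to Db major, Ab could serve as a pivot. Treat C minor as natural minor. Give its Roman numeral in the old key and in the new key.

VI in C minor; V in Db major

The scale of C minor (natural minor) is C D Eb F G Ab Bb; Ab is degree 6, and the triad built there (Ab-C-Eb) is major, so it is VI.
The scale of Db major is Db Eb F Gb Ab Bb C; Ab is degree 5, and the triad built there (Ab-C-Eb) is major, so it is V.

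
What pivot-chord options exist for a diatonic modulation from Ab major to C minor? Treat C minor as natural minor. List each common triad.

Triads in Ab major: Ab (I), Bbm (ii), Cm (iii), Db (IV), Eb (V), Fm (vi), Gdim (vii°).
Triads in C minor (natural minor): Cm (i), Ddim (ii°), Eb (III), Fm (iv), Gm (v), Ab (VI), Bb (VII).
Shared triads with their functions: Ab (I in Ab major, VI in C minor); Cm (iii in Ab major, i in C minor); Eb (V in Ab major, III in C minor); Fm (vi in Ab major, iv in C minor).

Ab, Cm, Eb, Fm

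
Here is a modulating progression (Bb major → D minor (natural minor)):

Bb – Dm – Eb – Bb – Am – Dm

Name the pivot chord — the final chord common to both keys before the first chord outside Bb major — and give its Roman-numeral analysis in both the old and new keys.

Chords diatonic to Bb major: Bb, Cm, Dm, Eb, F, Gm, Adim.
Reading the progression, the first chord not in that set is Am, so the modulation leaves Bb major there.
The chord immediately before Am is Bb, which is diatonic to both keys: I in Bb major and VI in D minor.

Bb — I in Bb major, VI in D minor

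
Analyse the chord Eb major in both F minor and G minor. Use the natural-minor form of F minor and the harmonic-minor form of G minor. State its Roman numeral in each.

VII in F minor; VI in G minor

The scale of F minor (natural minor) is F G Ab Bb C Db Eb; Eb is degree 7, and the triad built there (Eb-G-Bb) is major, so it is VII.
The scale of G minor (harmonic minor) is G A Bb C D Eb F#; Eb is degree 6, and the triad built there (Eb-G-Bb) is major, so it is VI.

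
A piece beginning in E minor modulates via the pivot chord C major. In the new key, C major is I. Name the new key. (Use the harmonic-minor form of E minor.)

The numeral I denotes a major triad on scale degree 1. With C on degree 1, the tonic of the new key is C.
Degree 1 carries a major triad in major keys, so the destination is C major.
Check: the diatonic triads of C major are C (I), Dm (ii), Em (iii), F (IV), G (V), Am (vi), Bdim (vii°) — C major is indeed I.

C major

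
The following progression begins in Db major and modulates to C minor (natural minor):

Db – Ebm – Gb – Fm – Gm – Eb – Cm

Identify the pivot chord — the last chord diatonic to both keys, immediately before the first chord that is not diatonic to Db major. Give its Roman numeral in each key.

Chords diatonic to Db major: Db, Ebm, Fm, Gb, Ab, Bbm, Cdim.
Reading the progression, the first chord not in that set is Gm, so the modulation leaves Db major there.
The chord immediately before Gm is Fm, which is diatonic to both keys: iii in Db major and iv in C minor.

Fm — iii in Db major, iv in C minor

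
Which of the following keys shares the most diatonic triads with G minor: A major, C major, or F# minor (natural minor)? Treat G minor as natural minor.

C major

Triads of G minor (natural minor): G minor (i), A diminished (ii°), Bb major (III), C minor (iv), D minor (v), Eb major (VI), F major (VII).
A major shares 0: none.
C major shares 2: Dm, F.
F# minor (natural minor) shares 0: none.
The most common triads (2) are shared with C major.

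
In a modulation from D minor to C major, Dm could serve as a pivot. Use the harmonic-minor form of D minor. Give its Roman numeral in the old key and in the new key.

The scale of D minor (harmonic minor) is D E F G A B♭ C♯; D is degree 1, and the triad built there (D-F-A) is minor, so it is i.
The scale of C major is C D E F G A B; D is degree 2, and the triad built there (D-F-A) is minor, so it is ii.

i in D minor; ii in C major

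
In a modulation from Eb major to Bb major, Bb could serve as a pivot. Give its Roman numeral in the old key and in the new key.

V in Eb major; I in Bb major

The scale of Eb major is Eb F G Ab Bb C D; Bb is degree 5, and the triad built there (Bb-D-F) is major, so it is V.
The scale of Bb major is Bb C D Eb F G A; Bb is degree 1, and the triad built there (Bb-D-F) is major, so it is I.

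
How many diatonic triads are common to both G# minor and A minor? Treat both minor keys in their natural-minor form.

0

Diatonic triads of G# minor (natural minor): G#m (i), A#dim (ii°), B (III), C#m (iv), D#m (v), E (VI), F# (VII).
Diatonic triads of A minor (natural minor): Am (i), Bdim (ii°), C (III), Dm (iv), Em (v), F (VI), G (VII).
No triad has the same root and quality in both keys.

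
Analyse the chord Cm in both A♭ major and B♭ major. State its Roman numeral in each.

iii in A♭ major; ii in B♭ major

The scale of A♭ major is A♭ B♭ C D♭ E♭ F G; C is degree 3, and the triad built there (C-E♭-G) is minor, so it is iii.
The scale of B♭ major is B♭ C D E♭ F G A; C is degree 2, and the triad built there (C-E♭-G) is minor, so it is ii.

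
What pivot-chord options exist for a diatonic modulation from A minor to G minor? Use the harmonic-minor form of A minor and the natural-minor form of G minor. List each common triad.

Dm, F

Triads in A minor (harmonic minor): Am (i), Bdim (ii°), Caug (III+), Dm (iv), E (V), F (VI), G#dim (vii°).
Triads in G minor (natural minor): Gm (i), Adim (ii°), Bb (III), Cm (iv), Dm (v), Eb (VI), F (VII).
Shared triads with their functions: Dm (iv in A minor, v in G minor); F (VI in A minor, VII in G minor).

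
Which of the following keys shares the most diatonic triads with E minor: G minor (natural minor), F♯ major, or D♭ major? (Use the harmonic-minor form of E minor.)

Triads of E minor (harmonic minor): E minor (i), F♯ diminished (ii°), G augmented (III+), A minor (iv), B major (V), C major (VI), D♯ diminished (vii°).
G minor (natural minor) shares 0: none.
F♯ major shares 1: B.
D♭ major shares 0: none.
The most common triads (1) are shared with F♯ major.

F♯ major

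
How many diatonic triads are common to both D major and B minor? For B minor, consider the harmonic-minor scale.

Diatonic triads of D major: D (I), Em (ii), F#m (iii), G (IV), A (V), Bm (vi), C#dim (vii°).
Diatonic triads of B minor (harmonic minor): Bm (i), C#dim (ii°), Daug (III+), Em (iv), F# (V), G (VI), A#dim (vii°).
Matching root and quality in both lists: Em, G, Bm, C#dim.
That gives 4 common triads.

4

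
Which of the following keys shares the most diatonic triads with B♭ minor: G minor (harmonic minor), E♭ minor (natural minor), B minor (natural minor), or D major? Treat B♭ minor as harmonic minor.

E♭ minor

Triads of B♭ minor (harmonic minor): B♭ minor (i), C diminished (ii°), D♭ augmented (III+), E♭ minor (iv), F major (V), G♭ major (VI), A diminished (vii°).
G minor (harmonic minor) shares 1: Adim.
E♭ minor (natural minor) shares 3: B♭m, E♭m, G♭.
B minor (natural minor) shares 0: none.
D major shares 0: none.
The most common triads (3) are shared with E♭ minor.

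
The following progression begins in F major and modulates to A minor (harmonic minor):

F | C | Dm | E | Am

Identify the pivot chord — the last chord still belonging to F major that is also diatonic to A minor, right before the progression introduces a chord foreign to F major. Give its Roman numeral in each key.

Chords diatonic to F major: F, Gm, Am, Bb, C, Dm, Edim.
Reading the progression, the first chord not in that set is E, so the modulation leaves F major there.
The chord immediately before E is Dm, which is diatonic to both keys: vi in F major and iv in A minor.

Dm — vi in F major, iv in A minor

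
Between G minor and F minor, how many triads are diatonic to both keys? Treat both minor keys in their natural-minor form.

Diatonic triads of G minor (natural minor): Gm (i), Adim (ii°), Bb (III), Cm (iv), Dm (v), Eb (VI), F (VII).
Diatonic triads of F minor (natural minor): Fm (i), Gdim (ii°), Ab (III), Bbm (iv), Cm (v), Db (VI), Eb (VII).
Matching root and quality in both lists: Cm, Eb.
That gives 2 common triads.

2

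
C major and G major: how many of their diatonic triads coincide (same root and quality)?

4

Diatonic triads of C major: C (I), Dm (ii), Em (iii), F (IV), G (V), Am (vi), Bdim (vii°).
Diatonic triads of G major: G (I), Am (ii), Bm (iii), C (IV), D (V), Em (vi), F#dim (vii°).
Matching root and quality in both lists: C, Em, G, Am.
That gives 4 common triads.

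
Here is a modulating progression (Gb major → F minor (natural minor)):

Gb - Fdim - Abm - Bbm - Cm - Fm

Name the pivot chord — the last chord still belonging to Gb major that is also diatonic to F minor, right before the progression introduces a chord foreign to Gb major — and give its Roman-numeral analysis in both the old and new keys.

Bbm — iii in Gb major, iv in F minor

Chords diatonic to Gb major: Gb, Abm, Bbm, Cb, Db, Ebm, Fdim.
Reading the progression, the first chord not in that set is Cm, so the modulation leaves Gb major there.
The chord immediately before Cm is Bbm, which is diatonic to both keys: iii in Gb major and iv in F minor.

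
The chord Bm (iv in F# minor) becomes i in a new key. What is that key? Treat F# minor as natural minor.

The numeral i denotes a minor triad on scale degree 1. With B on degree 1, the tonic of the new key is B.
Degree 1 carries a minor triad in minor keys, so the destination is B minor.
Check: the diatonic triads of B minor (natural minor) are Bm (i), C#dim (ii°), D (III), Em (iv), F#m (v), G (VI), A (VII) — Bm is indeed i.

B minor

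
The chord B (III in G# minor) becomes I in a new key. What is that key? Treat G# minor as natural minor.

B major

The numeral I denotes a major triad on scale degree 1. With B on degree 1, the tonic of the new key is B.
Degree 1 carries a major triad in major keys, so the destination is B major.
Check: the diatonic triads of B major are B (I), C#m (ii), D#m (iii), E (IV), F# (V), G#m (vi), A#dim (vii°) — B is indeed I.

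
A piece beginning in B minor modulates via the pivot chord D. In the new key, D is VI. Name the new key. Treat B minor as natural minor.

F# minor

The numeral VI denotes a major triad on scale degree 6. With D on degree 6, the tonic of the new key is F#.
Degree 6 carries a major triad in minor keys, so the destination is F# minor.
Check: the diatonic triads of F# minor (natural minor) are F#m (i), G#dim (ii°), A (III), Bm (iv), C#m (v), D (VI), E (VII) — D is indeed VI.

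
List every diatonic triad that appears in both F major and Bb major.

Triads in F major: F major (I), G minor (ii), A minor (iii), Bb major (IV), C major (V), D minor (vi), E diminished (vii°).
Triads in Bb major: Bb major (I), C minor (ii), D minor (iii), Eb major (IV), F major (V), G minor (vi), A diminished (vii°).
Shared triads with their functions: F major (I in F major, V in Bb major); G minor (ii in F major, vi in Bb major); Bb major (IV in F major, I in Bb major); D minor (vi in F major, iii in Bb major).

F, Gm, Bb, Dm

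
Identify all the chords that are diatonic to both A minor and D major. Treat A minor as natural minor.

Triads in A minor (natural minor): Am (i), Bdim (ii°), C (III), Dm (iv), Em (v), F (VI), G (VII).
Triads in D major: D (I), Em (ii), F♯m (iii), G (IV), A (V), Bm (vi), C♯dim (vii°).
Shared triads with their functions: Em (v in A minor, ii in D major); G (VII in A minor, IV in D major).

Em, G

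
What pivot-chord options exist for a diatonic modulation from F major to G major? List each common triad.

Am, C

Triads in F major: F major (I), G minor (ii), A minor (iii), B♭ major (IV), C major (V), D minor (vi), E diminished (vii°).
Triads in G major: G major (I), A minor (ii), B minor (iii), C major (IV), D major (V), E minor (vi), F♯ diminished (vii°).
Shared triads with their functions: A minor (iii in F major, ii in G major); C major (V in F major, IV in G major).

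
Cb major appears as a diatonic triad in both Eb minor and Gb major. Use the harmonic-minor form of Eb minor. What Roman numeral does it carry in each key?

VI in Eb minor; IV in Gb major

The scale of Eb minor (harmonic minor) is Eb F Gb Ab Bb Cb D; Cb is degree 6, and the triad built there (Cb-Eb-Gb) is major, so it is VI.
The scale of Gb major is Gb Ab Bb Cb Db Eb F; Cb is degree 4, and the triad built there (Cb-Eb-Gb) is major, so it is IV.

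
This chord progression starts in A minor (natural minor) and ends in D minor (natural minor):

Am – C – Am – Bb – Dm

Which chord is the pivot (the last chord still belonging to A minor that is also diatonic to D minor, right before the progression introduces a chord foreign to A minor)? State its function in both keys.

Am — i in A minor, v in D minor

Chords diatonic to A minor: Am, Bdim, C, Dm, Em, F, G.
Reading the progression, the first chord not in that set is Bb, so the modulation leaves A minor there.
The chord immediately before Bb is Am, which is diatonic to both keys: i in A minor and v in D minor.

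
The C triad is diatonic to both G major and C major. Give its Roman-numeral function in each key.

The scale of G major is G A B C D E F♯; C is degree 4, and the triad built there (C-E-G) is major, so it is IV.
The scale of C major is C D E F G A B; C is degree 1, and the triad built there (C-E-G) is major, so it is I.

IV in G major; I in C major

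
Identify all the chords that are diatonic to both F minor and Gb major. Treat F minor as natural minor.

Triads in F minor (natural minor): F minor (i), G diminished (ii°), Ab major (III), Bb minor (iv), C minor (v), Db major (VI), Eb major (VII).
Triads in Gb major: Gb major (I), Ab minor (ii), Bb minor (iii), Cb major (IV), Db major (V), Eb minor (vi), F diminished (vii°).
Shared triads with their functions: Bb minor (iv in F minor, iii in Gb major); Db major (VI in F minor, V in Gb major).

Bbm, Db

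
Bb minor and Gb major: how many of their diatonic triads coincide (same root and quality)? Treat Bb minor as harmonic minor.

Diatonic triads of Bb minor (harmonic minor): Bbm (i), Cdim (ii°), Dbaug (III+), Ebm (iv), F (V), Gb (VI), Adim (vii°).
Diatonic triads of Gb major: Gb (I), Abm (ii), Bbm (iii), Cb (IV), Db (V), Ebm (vi), Fdim (vii°).
Matching root and quality in both lists: Bbm, Ebm, Gb.
That gives 3 common triads.

3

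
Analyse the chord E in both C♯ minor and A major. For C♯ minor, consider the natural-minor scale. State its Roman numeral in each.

III in C♯ minor; V in A major

The scale of C♯ minor (natural minor) is C♯ D♯ E F♯ G♯ A B; E is degree 3, and the triad built there (E-G♯-B) is major, so it is III.
The scale of A major is A B C♯ D E F♯ G♯; E is degree 5, and the triad built there (E-G♯-B) is major, so it is V.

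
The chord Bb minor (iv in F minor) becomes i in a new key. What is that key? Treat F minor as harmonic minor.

The numeral i denotes a minor triad on scale degree 1. With Bb on degree 1, the tonic of the new key is Bb.
Degree 1 carries a minor triad in minor keys, so the destination is Bb minor.
Check: the diatonic triads of Bb minor (natural minor) are Bbm (i), Cdim (ii°), Db (III), Ebm (iv), Fm (v), Gb (VI), Ab (VII) — Bb minor is indeed i.

Bb minor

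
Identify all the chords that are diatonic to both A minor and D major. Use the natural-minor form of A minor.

Em, G

Triads in A minor (natural minor): Am (i), Bdim (ii°), C (III), Dm (iv), Em (v), F (VI), G (VII).
Triads in D major: D (I), Em (ii), F#m (iii), G (IV), A (V), Bm (vi), C#dim (vii°).
Shared triads with their functions: Em (v in A minor, ii in D major); G (VII in A minor, IV in D major).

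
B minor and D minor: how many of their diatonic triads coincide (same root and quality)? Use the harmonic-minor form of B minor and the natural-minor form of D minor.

Diatonic triads of B minor (harmonic minor): B minor (i), C# diminished (ii°), D augmented (III+), E minor (iv), F# major (V), G major (VI), A# diminished (vii°).
Diatonic triads of D minor (natural minor): D minor (i), E diminished (ii°), F major (III), G minor (iv), A minor (v), Bb major (VI), C major (VII).
No triad has the same root and quality in both keys.

0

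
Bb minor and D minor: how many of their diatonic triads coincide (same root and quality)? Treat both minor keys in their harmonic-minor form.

Diatonic triads of Bb minor (harmonic minor): Bbm (i), Cdim (ii°), Dbaug (III+), Ebm (iv), F (V), Gb (VI), Adim (vii°).
Diatonic triads of D minor (harmonic minor): Dm (i), Edim (ii°), Faug (III+), Gm (iv), A (V), Bb (VI), C#dim (vii°).
No triad has the same root and quality in both keys.

0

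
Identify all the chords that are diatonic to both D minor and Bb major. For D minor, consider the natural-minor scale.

Triads in D minor (natural minor): Dm (i), Edim (ii°), F (III), Gm (iv), Am (v), Bb (VI), C (VII).
Triads in Bb major: Bb (I), Cm (ii), Dm (iii), Eb (IV), F (V), Gm (vi), Adim (vii°).
Shared triads with their functions: Dm (i in D minor, iii in Bb major); F (III in D minor, V in Bb major); Gm (iv in D minor, vi in Bb major); Bb (VI in D minor, I in Bb major).

Dm, F, Gm, Bb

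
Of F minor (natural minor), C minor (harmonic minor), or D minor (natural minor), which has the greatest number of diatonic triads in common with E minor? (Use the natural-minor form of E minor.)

Triads of E minor (natural minor): E minor (i), F# diminished (ii°), G major (III), A minor (iv), B minor (v), C major (VI), D major (VII).
F minor (natural minor) shares 0: none.
C minor (harmonic minor) shares 1: G.
D minor (natural minor) shares 2: Am, C.
The most common triads (2) are shared with D minor.

D minor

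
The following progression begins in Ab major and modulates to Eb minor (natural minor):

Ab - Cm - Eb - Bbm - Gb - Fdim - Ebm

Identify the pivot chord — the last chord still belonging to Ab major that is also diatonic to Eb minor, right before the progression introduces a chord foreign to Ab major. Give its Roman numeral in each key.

Chords diatonic to Ab major: Ab, Bbm, Cm, Db, Eb, Fm, Gdim.
Reading the progression, the first chord not in that set is Gb, so the modulation leaves Ab major there.
The chord immediately before Gb is Bbm, which is diatonic to both keys: ii in Ab major and v in Eb minor.

Bbm — ii in Ab major, v in Eb minor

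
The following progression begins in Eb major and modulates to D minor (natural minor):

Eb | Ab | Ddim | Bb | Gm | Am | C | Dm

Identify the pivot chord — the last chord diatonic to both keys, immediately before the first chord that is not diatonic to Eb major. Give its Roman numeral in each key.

Gm — iii in Eb major, iv in D minor

Chords diatonic to Eb major: Eb, Fm, Gm, Ab, Bb, Cm, Ddim.
Reading the progression, the first chord not in that set is Am, so the modulation leaves Eb major there.
The chord immediately before Am is Gm, which is diatonic to both keys: iii in Eb major and iv in D minor.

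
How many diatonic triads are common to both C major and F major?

4

Diatonic triads of C major: C (I), Dm (ii), Em (iii), F (IV), G (V), Am (vi), Bdim (vii°).
Diatonic triads of F major: F (I), Gm (ii), Am (iii), B♭ (IV), C (V), Dm (vi), Edim (vii°).
Matching root and quality in both lists: C, Dm, F, Am.
That gives 4 common triads.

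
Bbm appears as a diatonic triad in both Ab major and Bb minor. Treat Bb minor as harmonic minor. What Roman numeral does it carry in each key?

ii in Ab major; i in Bb minor

The scale of Ab major is Ab Bb C Db Eb F G; Bb is degree 2, and the triad built there (Bb-Db-F) is minor, so it is ii.
The scale of Bb minor (harmonic minor) is Bb C Db Eb F Gb A; Bb is degree 1, and the triad built there (Bb-Db-F) is minor, so it is i.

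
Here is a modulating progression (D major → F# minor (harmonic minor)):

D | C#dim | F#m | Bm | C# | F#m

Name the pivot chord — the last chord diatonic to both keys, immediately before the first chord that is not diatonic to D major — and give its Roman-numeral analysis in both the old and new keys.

Bm — vi in D major, iv in F# minor

Chords diatonic to D major: D, Em, F#m, G, A, Bm, C#dim.
Reading the progression, the first chord not in that set is C#, so the modulation leaves D major there.
The chord immediately before C# is Bm, which is diatonic to both keys: vi in D major and iv in F# minor.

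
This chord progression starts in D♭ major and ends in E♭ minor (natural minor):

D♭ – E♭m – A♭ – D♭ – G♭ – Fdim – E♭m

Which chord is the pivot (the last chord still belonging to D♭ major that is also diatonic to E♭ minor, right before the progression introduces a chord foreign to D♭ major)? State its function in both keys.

G♭ — IV in D♭ major, III in E♭ minor

Chords diatonic to D♭ major: D♭, E♭m, Fm, G♭, A♭, B♭m, Cdim.
Reading the progression, the first chord not in that set is Fdim, so the modulation leaves D♭ major there.
The chord immediately before Fdim is G♭, which is diatonic to both keys: IV in D♭ major and III in E♭ minor.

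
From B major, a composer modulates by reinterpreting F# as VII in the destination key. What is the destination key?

G# minor

The numeral VII denotes a major triad on scale degree 7. With F# on degree 7, the tonic of the new key is G#.
Degree 7 carries a major triad in natural-minor keys, so the destination is G# minor.
Check: the diatonic triads of G# minor (natural minor) are G#m (i), A#dim (ii°), B (III), C#m (iv), D#m (v), E (VI), F# (VII) — F# is indeed VII.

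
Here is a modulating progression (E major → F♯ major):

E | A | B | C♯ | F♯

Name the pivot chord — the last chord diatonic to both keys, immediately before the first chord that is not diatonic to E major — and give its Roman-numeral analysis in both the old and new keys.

B — V in E major, IV in F♯ major

Chords diatonic to E major: E, F♯m, G♯m, A, B, C♯m, D♯dim.
Reading the progression, the first chord not in that set is C♯, so the modulation leaves E major there.
The chord immediately before C♯ is B, which is diatonic to both keys: V in E major and IV in F♯ major.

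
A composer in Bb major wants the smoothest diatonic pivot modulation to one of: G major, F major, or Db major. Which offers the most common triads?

F major

Triads of Bb major: Bb (I), Cm (ii), Dm (iii), Eb (IV), F (V), Gm (vi), Adim (vii°).
G major shares 0: none.
F major shares 4: Bb, Dm, F, Gm.
Db major shares 0: none.
The most common triads (4) are shared with F major.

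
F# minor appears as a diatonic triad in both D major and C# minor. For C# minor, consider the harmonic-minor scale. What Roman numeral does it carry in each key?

iii in D major; iv in C# minor

The scale of D major is D E F# G A B C#; F# is degree 3, and the triad built there (F#-A-C#) is minor, so it is iii.
The scale of C# minor (harmonic minor) is C# D# E F# G# A B#; F# is degree 4, and the triad built there (F#-A-C#) is minor, so it is iv.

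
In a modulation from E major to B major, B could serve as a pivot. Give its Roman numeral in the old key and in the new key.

V in E major; I in B major

The scale of E major is E F# G# A B C# D#; B is degree 5, and the triad built there (B-D#-F#) is major, so it is V.
The scale of B major is B C# D# E F# G# A#; B is degree 1, and the triad built there (B-D#-F#) is major, so it is I.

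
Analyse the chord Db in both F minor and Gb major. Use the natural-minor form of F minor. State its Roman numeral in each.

VI in F minor; V in Gb major

The scale of F minor (natural minor) is F G Ab Bb C Db Eb; Db is degree 6, and the triad built there (Db-F-Ab) is major, so it is VI.
The scale of Gb major is Gb Ab Bb Cb Db Eb F; Db is degree 5, and the triad built there (Db-F-Ab) is major, so it is V.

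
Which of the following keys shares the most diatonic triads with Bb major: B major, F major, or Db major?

F major

Triads of Bb major: Bb major (I), C minor (ii), D minor (iii), Eb major (IV), F major (V), G minor (vi), A diminished (vii°).
B major shares 0: none.
F major shares 4: Bb, Dm, F, Gm.
Db major shares 0: none.
The most common triads (4) are shared with F major.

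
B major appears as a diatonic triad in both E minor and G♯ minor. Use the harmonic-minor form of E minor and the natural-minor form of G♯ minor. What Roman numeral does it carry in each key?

The scale of E minor (harmonic minor) is E F♯ G A B C D♯; B is degree 5, and the triad built there (B-D♯-F♯) is major, so it is V.
The scale of G♯ minor (natural minor) is G♯ A♯ B C♯ D♯ E F♯; B is degree 3, and the triad built there (B-D♯-F♯) is major, so it is III.

V in E minor; III in G♯ minor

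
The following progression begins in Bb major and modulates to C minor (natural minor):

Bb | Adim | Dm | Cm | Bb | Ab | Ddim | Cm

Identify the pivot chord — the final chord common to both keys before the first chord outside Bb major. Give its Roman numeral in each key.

Chords diatonic to Bb major: Bb, Cm, Dm, Eb, F, Gm, Adim.
Reading the progression, the first chord not in that set is Ab, so the modulation leaves Bb major there.
The chord immediately before Ab is Bb, which is diatonic to both keys: I in Bb major and VII in C minor.

Bb — I in Bb major, VII in C minor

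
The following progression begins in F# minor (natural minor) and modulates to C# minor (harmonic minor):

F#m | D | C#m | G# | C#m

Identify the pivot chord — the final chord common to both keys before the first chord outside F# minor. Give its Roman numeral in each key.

C#m — v in F# minor, i in C# minor

Chords diatonic to F# minor: F#m, G#dim, A, Bm, C#m, D, E.
Reading the progression, the first chord not in that set is G#, so the modulation leaves F# minor there.
The chord immediately before G# is C#m, which is diatonic to both keys: v in F# minor and i in C# minor.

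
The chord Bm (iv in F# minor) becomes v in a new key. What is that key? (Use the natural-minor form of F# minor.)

The numeral v denotes a minor triad on scale degree 5. With B on degree 5, the tonic of the new key is E.
Degree 5 carries a minor triad in natural-minor keys, so the destination is E minor.
Check: the diatonic triads of E minor (natural minor) are Em (i), F#dim (ii°), G (III), Am (iv), Bm (v), C (VI), D (VII) — Bm is indeed v.

E minor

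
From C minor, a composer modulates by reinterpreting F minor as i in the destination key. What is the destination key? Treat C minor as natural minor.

The numeral i denotes a minor triad on scale degree 1. With F on degree 1, the tonic of the new key is F.
Degree 1 carries a minor triad in minor keys, so the destination is F minor.
Check: the diatonic triads of F minor (natural minor) are Fm (i), Gdim (ii°), A♭ (III), B♭m (iv), Cm (v), D♭ (VI), E♭ (VII) — F minor is indeed i.

F minor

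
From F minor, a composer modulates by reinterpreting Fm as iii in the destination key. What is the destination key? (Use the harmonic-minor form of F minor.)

Db major

The numeral iii denotes a minor triad on scale degree 3. With F on degree 3, the tonic of the new key is Db.
Degree 3 carries a minor triad in major keys, so the destination is Db major.
Check: the diatonic triads of Db major are Db (I), Ebm (ii), Fm (iii), Gb (IV), Ab (V), Bbm (vi), Cdim (vii°) — Fm is indeed iii.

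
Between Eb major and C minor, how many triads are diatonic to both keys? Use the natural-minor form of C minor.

Diatonic triads of Eb major: Eb (I), Fm (ii), Gm (iii), Ab (IV), Bb (V), Cm (vi), Ddim (vii°).
Diatonic triads of C minor (natural minor): Cm (i), Ddim (ii°), Eb (III), Fm (iv), Gm (v), Ab (VI), Bb (VII).
Matching root and quality in both lists: Eb, Fm, Gm, Ab, Bb, Cm, Ddim.
That gives 7 common triads.

7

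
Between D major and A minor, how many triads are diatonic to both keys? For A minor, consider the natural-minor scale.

2

Diatonic triads of D major: D major (I), E minor (ii), F# minor (iii), G major (IV), A major (V), B minor (vi), C# diminished (vii°).
Diatonic triads of A minor (natural minor): A minor (i), B diminished (ii°), C major (III), D minor (iv), E minor (v), F major (VI), G major (VII).
Matching root and quality in both lists: E minor, G major.
That gives 2 common triads.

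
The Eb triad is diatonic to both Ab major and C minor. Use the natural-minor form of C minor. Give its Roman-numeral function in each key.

V in Ab major; III in C minor

The scale of Ab major is Ab Bb C Db Eb F G; Eb is degree 5, and the triad built there (Eb-G-Bb) is major, so it is V.
The scale of C minor (natural minor) is C D Eb F G Ab Bb; Eb is degree 3, and the triad built there (Eb-G-Bb) is major, so it is III.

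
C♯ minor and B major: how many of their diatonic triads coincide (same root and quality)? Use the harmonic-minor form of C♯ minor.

1

Diatonic triads of C♯ minor (harmonic minor): C♯m (i), D♯dim (ii°), Eaug (III+), F♯m (iv), G♯ (V), A (VI), B♯dim (vii°).
Diatonic triads of B major: B (I), C♯m (ii), D♯m (iii), E (IV), F♯ (V), G♯m (vi), A♯dim (vii°).
Matching root and quality in both lists: C♯m.
That gives 1 common triad.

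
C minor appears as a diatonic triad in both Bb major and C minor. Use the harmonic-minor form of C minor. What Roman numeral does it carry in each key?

ii in Bb major; i in C minor

The scale of Bb major is Bb C D Eb F G A; C is degree 2, and the triad built there (C-Eb-G) is minor, so it is ii.
The scale of C minor (harmonic minor) is C D Eb F G Ab B; C is degree 1, and the triad built there (C-Eb-G) is minor, so it is i.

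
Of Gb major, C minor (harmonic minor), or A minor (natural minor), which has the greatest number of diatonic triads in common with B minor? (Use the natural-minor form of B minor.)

A minor

Triads of B minor (natural minor): Bm (i), C#dim (ii°), D (III), Em (iv), F#m (v), G (VI), A (VII).
Gb major shares 0: none.
C minor (harmonic minor) shares 1: G.
A minor (natural minor) shares 2: Em, G.
The most common triads (2) are shared with A minor.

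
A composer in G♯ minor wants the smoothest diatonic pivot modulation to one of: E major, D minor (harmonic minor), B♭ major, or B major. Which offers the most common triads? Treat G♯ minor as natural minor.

Triads of G♯ minor (natural minor): G♯ minor (i), A♯ diminished (ii°), B major (III), C♯ minor (iv), D♯ minor (v), E major (VI), F♯ major (VII).
E major shares 4: G♯m, B, C♯m, E.
D minor (harmonic minor) shares 0: none.
B♭ major shares 0: none.
B major shares 7: G♯m, A♯dim, B, C♯m, D♯m, E, F♯.
The most common triads (7) are shared with B major.

B major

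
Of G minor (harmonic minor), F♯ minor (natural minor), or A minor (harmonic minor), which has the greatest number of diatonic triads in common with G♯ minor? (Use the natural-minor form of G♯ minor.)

F♯ minor

Triads of G♯ minor (natural minor): G♯ minor (i), A♯ diminished (ii°), B major (III), C♯ minor (iv), D♯ minor (v), E major (VI), F♯ major (VII).
G minor (harmonic minor) shares 0: none.
F♯ minor (natural minor) shares 2: C♯m, E.
A minor (harmonic minor) shares 1: E.
The most common triads (2) are shared with F♯ minor.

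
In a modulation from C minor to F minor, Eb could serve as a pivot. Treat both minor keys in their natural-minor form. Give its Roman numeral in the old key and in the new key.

III in C minor; VII in F minor

The scale of C minor (natural minor) is C D Eb F G Ab Bb; Eb is degree 3, and the triad built there (Eb-G-Bb) is major, so it is III.
The scale of F minor (natural minor) is F G Ab Bb C Db Eb; Eb is degree 7, and the triad built there (Eb-G-Bb) is major, so it is VII.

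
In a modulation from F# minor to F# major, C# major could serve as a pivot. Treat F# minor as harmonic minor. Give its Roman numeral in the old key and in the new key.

V in F# minor; V in F# major

The scale of F# minor (harmonic minor) is F# G# A B C# D E#; C# is degree 5, and the triad built there (C#-E#-G#) is major, so it is V.
The scale of F# major is F# G# A# B C# D# E#; C# is degree 5, and the triad built there (C#-E#-G#) is major, so it is V.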